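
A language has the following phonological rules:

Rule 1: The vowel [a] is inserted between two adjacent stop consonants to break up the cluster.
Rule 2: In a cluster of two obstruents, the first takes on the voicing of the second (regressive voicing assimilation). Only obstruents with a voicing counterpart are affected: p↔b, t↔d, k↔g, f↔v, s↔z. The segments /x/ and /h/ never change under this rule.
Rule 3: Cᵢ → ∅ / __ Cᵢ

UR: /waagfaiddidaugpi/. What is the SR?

Rule 1 (stop-cluster a-epenthesis): /d/ and /d/ form a stop–stop cluster, so [a] is inserted between them. /g/ and /p/ form a stop–stop cluster, so [a] is inserted between them. /waagfaiddidaugpi/ → waagfaidadidaugapi.
Rule 2 (regressive voicing assimilation): /g/ precedes the voiceless obstruent /f/, so it devoices to [k] by assimilation. /waagfaidadidaugapi/ → waakfaidadidaugapi.
Rule 3 (degemination): no segment meets the environment; /waakfaidadidaugapi/ is unchanged.

waakfaidadidaugapi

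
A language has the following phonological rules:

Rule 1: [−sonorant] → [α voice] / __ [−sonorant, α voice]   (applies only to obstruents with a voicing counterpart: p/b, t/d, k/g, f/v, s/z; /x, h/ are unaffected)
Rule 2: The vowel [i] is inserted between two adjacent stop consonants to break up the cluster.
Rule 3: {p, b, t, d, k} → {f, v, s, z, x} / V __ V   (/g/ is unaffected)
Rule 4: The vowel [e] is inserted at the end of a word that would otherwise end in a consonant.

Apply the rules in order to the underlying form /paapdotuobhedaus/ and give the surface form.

Rule 1 (regressive voicing assimilation): /p/ precedes the voiced obstruent /d/, so it voices to [b] by assimilation. /b/ precedes the voiceless obstruent /h/, so it devoices to [p] by assimilation. /paapdotuobhedaus/ → paabdotuophedaus.
Rule 2 (stop-cluster i-epenthesis): /b/ and /d/ form a stop–stop cluster, so [i] is inserted between them. /paabdotuophedaus/ → paabidotuophedaus.
Rule 3 (intervocalic spirantization): /b/ is a stop between vowels /a/ and /i/, so it spirantizes to the fricative [v]. /d/ is a stop between vowels /i/ and /o/, so it spirantizes to the fricative [z]. /t/ is a stop between vowels /o/ and /u/, so it spirantizes to the fricative [s]. /d/ is a stop between vowels /e/ and /a/, so it spirantizes to the fricative [z]. /paabidotuophedaus/ → paavizosuophezaus.
Rule 4 (final e-epenthesis): the form ends in the consonant /s/, so [e] is inserted word-finally. /paavizosuophezaus/ → paavizosuophezause.

paavizosuophezause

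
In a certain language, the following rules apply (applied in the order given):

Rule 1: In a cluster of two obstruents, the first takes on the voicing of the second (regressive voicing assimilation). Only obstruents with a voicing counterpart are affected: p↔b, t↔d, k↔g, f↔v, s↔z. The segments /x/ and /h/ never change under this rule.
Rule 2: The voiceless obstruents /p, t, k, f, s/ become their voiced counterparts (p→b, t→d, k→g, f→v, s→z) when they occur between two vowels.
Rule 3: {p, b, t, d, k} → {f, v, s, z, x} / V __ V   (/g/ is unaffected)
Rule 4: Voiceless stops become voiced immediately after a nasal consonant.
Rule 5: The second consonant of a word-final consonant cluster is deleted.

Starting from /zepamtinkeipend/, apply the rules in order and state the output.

zevamdingeiven

Rule 1 (regressive voicing assimilation): no segment meets the environment; /zepamtinkeipend/ is unchanged.
Rule 2 (intervocalic voicing): /p/ is a voiceless obstruent between vowels /e/ and /a/, so it voices to [b]. /p/ is a voiceless obstruent between vowels /i/ and /e/, so it voices to [b]. /zepamtinkeipend/ → zebamtinkeibend.
Rule 3 (intervocalic spirantization): /b/ is a stop between vowels /e/ and /a/, so it spirantizes to the fricative [v]. /b/ is a stop between vowels /i/ and /e/, so it spirantizes to the fricative [v]. /zebamtinkeibend/ → zevamtinkeivend.
Rule 4 (post-nasal voicing): /t/ is a voiceless stop immediately after the nasal /m/, so it voices to [d]. /k/ is a voiceless stop immediately after the nasal /n/, so it voices to [g]. /zevamtinkeivend/ → zevamdingeivend.
Rule 5 (final cluster simplification): /d/ is the second consonant of a word-final cluster /nd/, so it deletes. /zevamdingeivend/ → zevamdingeiven.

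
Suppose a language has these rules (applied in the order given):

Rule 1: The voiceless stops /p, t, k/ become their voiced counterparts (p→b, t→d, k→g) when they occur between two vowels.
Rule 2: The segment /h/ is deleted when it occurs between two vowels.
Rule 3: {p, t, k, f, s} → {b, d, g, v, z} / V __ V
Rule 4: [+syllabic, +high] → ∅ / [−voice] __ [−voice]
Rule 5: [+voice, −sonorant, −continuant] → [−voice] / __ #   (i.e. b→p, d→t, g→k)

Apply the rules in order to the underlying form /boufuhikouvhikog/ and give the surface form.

bouvuigouvhigok

Rule 1 (intervocalic voicing): /k/ is a voiceless stop between vowels /i/ and /o/, so it voices to [g]. /k/ is a voiceless stop between vowels /i/ and /o/, so it voices to [g]. /boufuhikouvhikog/ → boufuhigouvhigog.
Rule 2 (intervocalic h-deletion): /h/ occurs between vowels /u/ and /i/, so it deletes. /boufuhigouvhigog/ → boufuigouvhigog.
Rule 3 (intervocalic voicing): /f/ is a voiceless obstruent between vowels /u/ and /u/, so it voices to [v]. /boufuigouvhigog/ → bouvuigouvhigog.
Rule 4 (high vowel syncope): no segment meets the environment; /bouvuigouvhigog/ is unchanged.
Rule 5 (final devoicing): /g/ is a voiced stop in word-final position, so it devoices to [k]. /bouvuigouvhigog/ → bouvuigouvhigok.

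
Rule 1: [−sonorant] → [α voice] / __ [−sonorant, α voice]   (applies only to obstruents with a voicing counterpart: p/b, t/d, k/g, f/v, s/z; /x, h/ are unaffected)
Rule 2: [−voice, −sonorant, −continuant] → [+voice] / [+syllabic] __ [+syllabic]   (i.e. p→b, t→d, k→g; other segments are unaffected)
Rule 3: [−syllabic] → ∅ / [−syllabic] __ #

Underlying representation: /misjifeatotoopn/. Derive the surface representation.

Rule 1 (regressive voicing assimilation): no segment meets the environment; /misjifeatotoopn/ is unchanged.
Rule 2 (intervocalic voicing): /t/ is a voiceless stop between vowels /a/ and /o/, so it voices to [d]. /t/ is a voiceless stop between vowels /o/ and /o/, so it voices to [d]. /misjifeatotoopn/ → misjifeadodoopn.
Rule 3 (final cluster simplification): /n/ is the second consonant of a word-final cluster /pn/, so it deletes. /misjifeadodoopn/ → misjifeadodoop.

misjifeadodoop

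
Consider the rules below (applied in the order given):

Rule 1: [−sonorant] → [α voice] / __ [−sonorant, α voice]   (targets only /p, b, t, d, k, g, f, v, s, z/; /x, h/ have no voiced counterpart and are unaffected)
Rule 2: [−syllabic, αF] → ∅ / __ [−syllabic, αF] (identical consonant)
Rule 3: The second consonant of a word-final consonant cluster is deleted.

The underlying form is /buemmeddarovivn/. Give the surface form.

buemedaroviv

Rule 1 (regressive voicing assimilation): no segment meets the environment; /buemmeddarovivn/ is unchanged.
Rule 2 (degemination): /mm/ is a geminate; the first /m/ deletes. /dd/ is a geminate; the first /d/ deletes. /buemmeddarovivn/ → buemedarovivn.
Rule 3 (final cluster simplification): /n/ is the second consonant of a word-final cluster /vn/, so it deletes. /buemedarovivn/ → buemedaroviv.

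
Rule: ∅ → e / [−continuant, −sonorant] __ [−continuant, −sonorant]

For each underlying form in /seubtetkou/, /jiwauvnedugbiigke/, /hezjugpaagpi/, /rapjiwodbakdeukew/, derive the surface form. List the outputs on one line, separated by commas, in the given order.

/seubtetkou/: /b/ and /t/ form a stop–stop cluster, so [e] is inserted between them. /t/ and /k/ form a stop–stop cluster, so [e] is inserted between them. → [seubetetekou].
/jiwauvnedugbiigke/: /g/ and /b/ form a stop–stop cluster, so [e] is inserted between them. /g/ and /k/ form a stop–stop cluster, so [e] is inserted between them. → [jiwauvnedugebiigeke].
/hezjugpaagpi/: /g/ and /p/ form a stop–stop cluster, so [e] is inserted between them. /g/ and /p/ form a stop–stop cluster, so [e] is inserted between them. → [hezjugepaagepi].
/rapjiwodbakdeukew/: /d/ and /b/ form a stop–stop cluster, so [e] is inserted between them. /k/ and /d/ form a stop–stop cluster, so [e] is inserted between them. → [rapjiwodebakedeukew].

seubetetekou, jiwauvnedugebiigeke, hezjugepaagepi, rapjiwodebakedeukew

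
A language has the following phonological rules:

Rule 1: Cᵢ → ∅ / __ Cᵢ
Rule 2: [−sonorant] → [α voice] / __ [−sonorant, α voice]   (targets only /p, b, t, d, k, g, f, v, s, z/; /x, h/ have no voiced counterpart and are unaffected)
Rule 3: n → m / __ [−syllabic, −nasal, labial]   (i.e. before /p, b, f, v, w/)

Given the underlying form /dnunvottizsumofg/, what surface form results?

dnumvotissumovg

Rule 1 (degemination): /tt/ is a geminate; the first /t/ deletes. /dnunvottizsumofg/ → dnunvotizsumofg.
Rule 2 (regressive voicing assimilation): /z/ precedes the voiceless obstruent /s/, so it devoices to [s] by assimilation. /f/ precedes the voiced obstruent /g/, so it voices to [v] by assimilation. /dnunvotizsumofg/ → dnunvotissumovg.
Rule 3 (nasal place assimilation): /n/ precedes the labial consonant /v/, so it assimilates in place to [m]. /dnunvotissumovg/ → dnumvotissumovg.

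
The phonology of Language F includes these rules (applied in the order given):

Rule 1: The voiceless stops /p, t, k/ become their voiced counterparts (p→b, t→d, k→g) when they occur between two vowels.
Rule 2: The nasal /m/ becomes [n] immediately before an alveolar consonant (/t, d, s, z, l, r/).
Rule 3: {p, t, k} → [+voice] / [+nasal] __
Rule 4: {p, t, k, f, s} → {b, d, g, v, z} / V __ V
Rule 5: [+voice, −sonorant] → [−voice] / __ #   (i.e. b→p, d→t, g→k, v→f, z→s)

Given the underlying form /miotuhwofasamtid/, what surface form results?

mioduhwovazandit

Rule 1 (intervocalic voicing): /t/ is a voiceless stop between vowels /o/ and /u/, so it voices to [d]. /miotuhwofasamtid/ → mioduhwofasamtid.
Rule 2 (nasal place assimilation): /m/ precedes the alveolar consonant /t/, so it assimilates in place to [n]. /mioduhwofasamtid/ → mioduhwofasantid.
Rule 3 (post-nasal voicing): /t/ is a voiceless stop immediately after the nasal /n/, so it voices to [d]. /mioduhwofasantid/ → mioduhwofasandid.
Rule 4 (intervocalic voicing): /f/ is a voiceless obstruent between vowels /o/ and /a/, so it voices to [v]. /s/ is a voiceless obstruent between vowels /a/ and /a/, so it voices to [z]. /mioduhwofasandid/ → mioduhwovazandid.
Rule 5 (final devoicing): /d/ is a voiced obstruent in word-final position, so it devoices to [t]. /mioduhwovazandid/ → mioduhwovazandit.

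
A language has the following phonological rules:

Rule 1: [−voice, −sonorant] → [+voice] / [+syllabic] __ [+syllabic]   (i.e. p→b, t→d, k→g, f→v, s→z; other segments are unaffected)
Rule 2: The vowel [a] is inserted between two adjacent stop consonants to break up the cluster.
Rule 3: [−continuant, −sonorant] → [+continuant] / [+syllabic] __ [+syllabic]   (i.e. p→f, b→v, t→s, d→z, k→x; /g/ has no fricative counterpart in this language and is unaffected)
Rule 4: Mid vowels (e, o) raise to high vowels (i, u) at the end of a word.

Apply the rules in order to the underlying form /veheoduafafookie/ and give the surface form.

Rule 1 (intervocalic voicing): /f/ is a voiceless obstruent between vowels /a/ and /a/, so it voices to [v]. /f/ is a voiceless obstruent between vowels /a/ and /o/, so it voices to [v]. /k/ is a voiceless obstruent between vowels /o/ and /i/, so it voices to [g]. /veheoduafafookie/ → veheoduavavoogie.
Rule 2 (stop-cluster a-epenthesis): no segment meets the environment; /veheoduavavoogie/ is unchanged.
Rule 3 (intervocalic spirantization): /d/ is a stop between vowels /o/ and /u/, so it spirantizes to the fricative [z]. /veheoduavavoogie/ → veheozuavavoogie.
Rule 4 (final vowel raising): /e/ is a mid vowel in word-final position, so it raises to [i]. /veheozuavavoogie/ → veheozuavavoogii.

veheozuavavoogii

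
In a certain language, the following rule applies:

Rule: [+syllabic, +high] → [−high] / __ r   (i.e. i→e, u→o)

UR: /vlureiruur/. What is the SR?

Scanning /vlureiruur/: /u/ is a high vowel immediately before /r/, so it lowers to [o]; /i/ is a high vowel immediately before /r/, so it lowers to [e]; /u/ at position 8 is not in the conditioning environment; /u/ is a high vowel immediately before /r/, so it lowers to [o].
Result: [vloreeruor].

vloreeruor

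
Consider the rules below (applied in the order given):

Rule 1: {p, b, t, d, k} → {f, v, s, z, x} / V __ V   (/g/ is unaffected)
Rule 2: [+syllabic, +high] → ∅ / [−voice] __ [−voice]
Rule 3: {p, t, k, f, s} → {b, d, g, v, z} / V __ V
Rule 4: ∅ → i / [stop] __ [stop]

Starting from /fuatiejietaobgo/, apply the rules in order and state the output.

fuaziejiezaobigo

Rule 1 (intervocalic spirantization): /t/ is a stop between vowels /a/ and /i/, so it spirantizes to the fricative [s]. /t/ is a stop between vowels /e/ and /a/, so it spirantizes to the fricative [s]. /fuatiejietaobgo/ → fuasiejiesaobgo.
Rule 2 (high vowel syncope): no segment meets the environment; /fuasiejiesaobgo/ is unchanged.
Rule 3 (intervocalic voicing): /s/ is a voiceless obstruent between vowels /a/ and /i/, so it voices to [z]. /s/ is a voiceless obstruent between vowels /e/ and /a/, so it voices to [z]. /fuasiejiesaobgo/ → fuaziejiezaobgo.
Rule 4 (stop-cluster i-epenthesis): /b/ and /g/ form a stop–stop cluster, so [i] is inserted between them. /fuaziejiezaobgo/ → fuaziejiezaobigo.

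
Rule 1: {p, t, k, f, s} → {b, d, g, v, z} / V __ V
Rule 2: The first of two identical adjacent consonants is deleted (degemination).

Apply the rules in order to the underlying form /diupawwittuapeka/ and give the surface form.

diubawituabega

Rule 1 (intervocalic voicing): /p/ is a voiceless obstruent between vowels /u/ and /a/, so it voices to [b]. /p/ is a voiceless obstruent between vowels /a/ and /e/, so it voices to [b]. /k/ is a voiceless obstruent between vowels /e/ and /a/, so it voices to [g]. /diupawwittuapeka/ → diubawwittuabega.
Rule 2 (degemination): /ww/ is a geminate; the first /w/ deletes. /tt/ is a geminate; the first /t/ deletes. /diubawwittuabega/ → diubawituabega.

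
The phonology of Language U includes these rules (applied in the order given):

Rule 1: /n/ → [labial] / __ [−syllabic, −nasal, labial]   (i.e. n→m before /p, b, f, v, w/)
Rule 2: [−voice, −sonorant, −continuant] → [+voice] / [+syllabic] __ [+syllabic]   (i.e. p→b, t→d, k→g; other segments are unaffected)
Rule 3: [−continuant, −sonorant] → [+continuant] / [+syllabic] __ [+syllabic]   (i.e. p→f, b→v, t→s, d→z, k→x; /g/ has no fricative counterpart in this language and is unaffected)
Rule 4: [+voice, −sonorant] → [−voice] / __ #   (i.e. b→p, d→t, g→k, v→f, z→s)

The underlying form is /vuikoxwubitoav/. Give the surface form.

vuigoxwuvizoaf

Rule 1 (nasal place assimilation): no segment meets the environment; /vuikoxwubitoav/ is unchanged.
Rule 2 (intervocalic voicing): /k/ is a voiceless stop between vowels /i/ and /o/, so it voices to [g]. /t/ is a voiceless stop between vowels /i/ and /o/, so it voices to [d]. /vuikoxwubitoav/ → vuigoxwubidoav.
Rule 3 (intervocalic spirantization): /b/ is a stop between vowels /u/ and /i/, so it spirantizes to the fricative [v]. /d/ is a stop between vowels /i/ and /o/, so it spirantizes to the fricative [z]. /vuigoxwubidoav/ → vuigoxwuvizoav.
Rule 4 (final devoicing): /v/ is a voiced obstruent in word-final position, so it devoices to [f]. /vuigoxwuvizoav/ → vuigoxwuvizoaf.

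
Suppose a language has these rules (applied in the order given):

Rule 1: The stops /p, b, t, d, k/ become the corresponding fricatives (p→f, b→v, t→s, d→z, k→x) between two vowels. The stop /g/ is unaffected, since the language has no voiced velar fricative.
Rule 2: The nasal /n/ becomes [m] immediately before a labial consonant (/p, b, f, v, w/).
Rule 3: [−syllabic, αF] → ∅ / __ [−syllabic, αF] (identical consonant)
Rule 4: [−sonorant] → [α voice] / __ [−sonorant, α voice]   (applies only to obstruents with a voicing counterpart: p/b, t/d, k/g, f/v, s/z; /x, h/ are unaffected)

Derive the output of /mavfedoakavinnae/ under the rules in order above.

maffezoaxavinae

Rule 1 (intervocalic spirantization): /d/ is a stop between vowels /e/ and /o/, so it spirantizes to the fricative [z]. /k/ is a stop between vowels /a/ and /a/, so it spirantizes to the fricative [x]. /mavfedoakavinnae/ → mavfezoaxavinnae.
Rule 2 (nasal place assimilation): no segment meets the environment; /mavfezoaxavinnae/ is unchanged.
Rule 3 (degemination): /nn/ is a geminate; the first /n/ deletes. /mavfezoaxavinnae/ → mavfezoaxavinae.
Rule 4 (regressive voicing assimilation): /v/ precedes the voiceless obstruent /f/, so it devoices to [f] by assimilation. /mavfezoaxavinae/ → maffezoaxavinae.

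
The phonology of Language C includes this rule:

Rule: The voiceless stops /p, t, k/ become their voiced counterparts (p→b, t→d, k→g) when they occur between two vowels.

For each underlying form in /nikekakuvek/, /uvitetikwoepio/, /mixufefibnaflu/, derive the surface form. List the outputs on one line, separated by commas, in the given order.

/nikekakuvek/: /k/ is a voiceless stop between vowels /i/ and /e/, so it voices to [g]. /k/ is a voiceless stop between vowels /e/ and /a/, so it voices to [g]. /k/ is a voiceless stop between vowels /a/ and /u/, so it voices to [g]. → [nigegaguvek].
/uvitetikwoepio/: /t/ is a voiceless stop between vowels /i/ and /e/, so it voices to [d]. /t/ is a voiceless stop between vowels /e/ and /i/, so it voices to [d]. /p/ is a voiceless stop between vowels /e/ and /i/, so it voices to [b]. → [uvidedikwoebio].
/mixufefibnaflu/: the rule's environment is not met; surfaces unchanged as [mixufefibnaflu].

nigegaguvek, uvidedikwoebio, mixufefibnaflu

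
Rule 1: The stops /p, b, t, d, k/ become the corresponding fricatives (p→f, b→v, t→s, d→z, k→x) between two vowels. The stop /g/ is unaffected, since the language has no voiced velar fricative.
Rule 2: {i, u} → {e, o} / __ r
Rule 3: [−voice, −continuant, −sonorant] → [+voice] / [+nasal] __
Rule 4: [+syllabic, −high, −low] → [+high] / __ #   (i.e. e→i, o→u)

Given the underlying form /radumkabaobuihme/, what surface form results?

razumgavaovuihmi

Rule 1 (intervocalic spirantization): /d/ is a stop between vowels /a/ and /u/, so it spirantizes to the fricative [z]. /b/ is a stop between vowels /a/ and /a/, so it spirantizes to the fricative [v]. /b/ is a stop between vowels /o/ and /u/, so it spirantizes to the fricative [v]. /radumkabaobuihme/ → razumkavaovuihme.
Rule 2 (pre-rhotic lowering): no segment meets the environment; /razumkavaovuihme/ is unchanged.
Rule 3 (post-nasal voicing): /k/ is a voiceless stop immediately after the nasal /m/, so it voices to [g]. /razumkavaovuihme/ → razumgavaovuihme.
Rule 4 (final vowel raising): /e/ is a mid vowel in word-final position, so it raises to [i]. /razumgavaovuihme/ → razumgavaovuihmi.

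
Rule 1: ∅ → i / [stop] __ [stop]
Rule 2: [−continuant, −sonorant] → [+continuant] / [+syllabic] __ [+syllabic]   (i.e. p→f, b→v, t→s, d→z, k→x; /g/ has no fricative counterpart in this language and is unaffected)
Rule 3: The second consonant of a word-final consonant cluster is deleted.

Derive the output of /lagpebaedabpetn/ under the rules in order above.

lagifevaezavifet

Rule 1 (stop-cluster i-epenthesis): /g/ and /p/ form a stop–stop cluster, so [i] is inserted between them. /b/ and /p/ form a stop–stop cluster, so [i] is inserted between them. /lagpebaedabpetn/ → lagipebaedabipetn.
Rule 2 (intervocalic spirantization): /p/ is a stop between vowels /i/ and /e/, so it spirantizes to the fricative [f]. /b/ is a stop between vowels /e/ and /a/, so it spirantizes to the fricative [v]. /d/ is a stop between vowels /e/ and /a/, so it spirantizes to the fricative [z]. /b/ is a stop between vowels /a/ and /i/, so it spirantizes to the fricative [v]. /p/ is a stop between vowels /i/ and /e/, so it spirantizes to the fricative [f]. /lagipebaedabipetn/ → lagifevaezavifetn.
Rule 3 (final cluster simplification): /n/ is the second consonant of a word-final cluster /tn/, so it deletes. /lagifevaezavifetn/ → lagifevaezavifet.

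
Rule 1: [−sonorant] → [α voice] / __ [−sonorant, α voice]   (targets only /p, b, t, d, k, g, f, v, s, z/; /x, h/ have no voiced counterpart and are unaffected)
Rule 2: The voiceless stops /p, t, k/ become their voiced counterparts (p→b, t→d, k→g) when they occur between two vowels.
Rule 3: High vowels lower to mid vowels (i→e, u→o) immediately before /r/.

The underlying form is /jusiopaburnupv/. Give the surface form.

Rule 1 (regressive voicing assimilation): /p/ precedes the voiced obstruent /v/, so it voices to [b] by assimilation. /jusiopaburnupv/ → jusiopaburnubv.
Rule 2 (intervocalic voicing): /p/ is a voiceless stop between vowels /o/ and /a/, so it voices to [b]. /jusiopaburnubv/ → jusiobaburnubv.
Rule 3 (pre-rhotic lowering): /u/ is a high vowel immediately before /r/, so it lowers to [o]. /jusiobaburnubv/ → jusiobabornubv.

jusiobabornubv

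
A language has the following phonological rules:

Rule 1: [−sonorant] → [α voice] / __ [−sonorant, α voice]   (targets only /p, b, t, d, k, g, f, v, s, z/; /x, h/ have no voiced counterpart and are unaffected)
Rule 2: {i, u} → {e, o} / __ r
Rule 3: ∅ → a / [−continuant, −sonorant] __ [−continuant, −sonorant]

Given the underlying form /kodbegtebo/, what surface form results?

kodabekatebo

Rule 1 (regressive voicing assimilation): /g/ precedes the voiceless obstruent /t/, so it devoices to [k] by assimilation. /kodbegtebo/ → kodbektebo.
Rule 2 (pre-rhotic lowering): no segment meets the environment; /kodbektebo/ is unchanged.
Rule 3 (stop-cluster a-epenthesis): /d/ and /b/ form a stop–stop cluster, so [a] is inserted between them. /k/ and /t/ form a stop–stop cluster, so [a] is inserted between them. /kodbektebo/ → kodabekatebo.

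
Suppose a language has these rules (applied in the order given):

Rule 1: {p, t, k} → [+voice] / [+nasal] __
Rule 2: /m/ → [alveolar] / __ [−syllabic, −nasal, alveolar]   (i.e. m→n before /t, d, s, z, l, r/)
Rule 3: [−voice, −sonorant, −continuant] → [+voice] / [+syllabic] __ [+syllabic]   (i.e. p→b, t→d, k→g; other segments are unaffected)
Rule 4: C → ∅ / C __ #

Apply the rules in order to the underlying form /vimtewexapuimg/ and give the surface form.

Rule 1 (post-nasal voicing): /t/ is a voiceless stop immediately after the nasal /m/, so it voices to [d]. /vimtewexapuimg/ → vimdewexapuimg.
Rule 2 (nasal place assimilation): /m/ precedes the alveolar consonant /d/, so it assimilates in place to [n]. /vimdewexapuimg/ → vindewexapuimg.
Rule 3 (intervocalic voicing): /p/ is a voiceless stop between vowels /a/ and /u/, so it voices to [b]. /vindewexapuimg/ → vindewexabuimg.
Rule 4 (final cluster simplification): /g/ is the second consonant of a word-final cluster /mg/, so it deletes. /vindewexabuimg/ → vindewexabuim.

vindewexabuim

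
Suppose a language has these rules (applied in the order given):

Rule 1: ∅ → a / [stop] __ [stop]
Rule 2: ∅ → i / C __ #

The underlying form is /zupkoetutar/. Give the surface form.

Rule 1 (stop-cluster a-epenthesis): /p/ and /k/ form a stop–stop cluster, so [a] is inserted between them. /zupkoetutar/ → zupakoetutar.
Rule 2 (final i-epenthesis): the form ends in the consonant /r/, so [i] is inserted word-finally. /zupakoetutar/ → zupakoetutari.

zupakoetutari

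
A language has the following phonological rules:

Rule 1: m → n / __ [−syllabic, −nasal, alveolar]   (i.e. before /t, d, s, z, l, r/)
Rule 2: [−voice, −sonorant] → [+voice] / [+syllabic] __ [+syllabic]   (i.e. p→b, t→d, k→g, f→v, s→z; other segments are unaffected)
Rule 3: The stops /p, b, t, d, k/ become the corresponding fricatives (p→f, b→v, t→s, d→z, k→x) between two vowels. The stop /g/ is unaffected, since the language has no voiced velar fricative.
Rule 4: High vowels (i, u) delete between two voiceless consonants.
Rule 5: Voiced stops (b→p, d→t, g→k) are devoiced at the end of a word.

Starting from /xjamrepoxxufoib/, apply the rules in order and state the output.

Rule 1 (nasal place assimilation): /m/ precedes the alveolar consonant /r/, so it assimilates in place to [n]. /xjamrepoxxufoib/ → xjanrepoxxufoib.
Rule 2 (intervocalic voicing): /p/ is a voiceless obstruent between vowels /e/ and /o/, so it voices to [b]. /f/ is a voiceless obstruent between vowels /u/ and /o/, so it voices to [v]. /xjanrepoxxufoib/ → xjanreboxxuvoib.
Rule 3 (intervocalic spirantization): /b/ is a stop between vowels /e/ and /o/, so it spirantizes to the fricative [v]. /xjanreboxxuvoib/ → xjanrevoxxuvoib.
Rule 4 (high vowel syncope): no segment meets the environment; /xjanrevoxxuvoib/ is unchanged.
Rule 5 (final devoicing): /b/ is a voiced stop in word-final position, so it devoices to [p]. /xjanrevoxxuvoib/ → xjanrevoxxuvoip.

xjanrevoxxuvoip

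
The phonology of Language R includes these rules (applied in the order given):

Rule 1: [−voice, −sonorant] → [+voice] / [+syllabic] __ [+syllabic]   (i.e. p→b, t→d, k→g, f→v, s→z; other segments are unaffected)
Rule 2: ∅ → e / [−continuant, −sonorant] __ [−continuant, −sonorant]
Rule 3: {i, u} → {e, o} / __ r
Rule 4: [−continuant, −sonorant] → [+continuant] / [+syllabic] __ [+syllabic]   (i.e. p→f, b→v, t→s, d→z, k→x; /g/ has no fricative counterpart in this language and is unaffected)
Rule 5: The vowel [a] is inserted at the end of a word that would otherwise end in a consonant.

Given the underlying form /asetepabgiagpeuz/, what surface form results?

azezevavegiagefeuza

Rule 1 (intervocalic voicing): /s/ is a voiceless obstruent between vowels /a/ and /e/, so it voices to [z]. /t/ is a voiceless obstruent between vowels /e/ and /e/, so it voices to [d]. /p/ is a voiceless obstruent between vowels /e/ and /a/, so it voices to [b]. /asetepabgiagpeuz/ → azedebabgiagpeuz.
Rule 2 (stop-cluster e-epenthesis): /b/ and /g/ form a stop–stop cluster, so [e] is inserted between them. /g/ and /p/ form a stop–stop cluster, so [e] is inserted between them. /azedebabgiagpeuz/ → azedebabegiagepeuz.
Rule 3 (pre-rhotic lowering): no segment meets the environment; /azedebabegiagepeuz/ is unchanged.
Rule 4 (intervocalic spirantization): /d/ is a stop between vowels /e/ and /e/, so it spirantizes to the fricative [z]. /b/ is a stop between vowels /e/ and /a/, so it spirantizes to the fricative [v]. /b/ is a stop between vowels /a/ and /e/, so it spirantizes to the fricative [v]. /p/ is a stop between vowels /e/ and /e/, so it spirantizes to the fricative [f]. /azedebabegiagepeuz/ → azezevavegiagefeuz.
Rule 5 (final a-epenthesis): the form ends in the consonant /z/, so [a] is inserted word-finally. /azezevavegiagefeuz/ → azezevavegiagefeuza.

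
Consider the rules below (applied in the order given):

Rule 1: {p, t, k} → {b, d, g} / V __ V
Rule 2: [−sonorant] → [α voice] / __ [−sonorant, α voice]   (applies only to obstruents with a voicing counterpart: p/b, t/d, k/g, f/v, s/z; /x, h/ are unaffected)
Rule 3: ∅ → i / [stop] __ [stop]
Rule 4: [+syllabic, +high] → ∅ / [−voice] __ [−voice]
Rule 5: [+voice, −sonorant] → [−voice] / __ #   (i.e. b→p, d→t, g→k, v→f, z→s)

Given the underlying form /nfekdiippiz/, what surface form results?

nfegidiippis

Rule 1 (intervocalic voicing): no segment meets the environment; /nfekdiippiz/ is unchanged.
Rule 2 (regressive voicing assimilation): /k/ precedes the voiced obstruent /d/, so it voices to [g] by assimilation. /nfekdiippiz/ → nfegdiippiz.
Rule 3 (stop-cluster i-epenthesis): /g/ and /d/ form a stop–stop cluster, so [i] is inserted between them. /p/ and /p/ form a stop–stop cluster, so [i] is inserted between them. /nfegdiippiz/ → nfegidiipipiz.
Rule 4 (high vowel syncope): /i/ is a high vowel flanked by voiceless consonants /p/ and /p/, so it deletes. /nfegidiipipiz/ → nfegidiippiz.
Rule 5 (final devoicing): /z/ is a voiced obstruent in word-final position, so it devoices to [s]. /nfegidiippiz/ → nfegidiippis.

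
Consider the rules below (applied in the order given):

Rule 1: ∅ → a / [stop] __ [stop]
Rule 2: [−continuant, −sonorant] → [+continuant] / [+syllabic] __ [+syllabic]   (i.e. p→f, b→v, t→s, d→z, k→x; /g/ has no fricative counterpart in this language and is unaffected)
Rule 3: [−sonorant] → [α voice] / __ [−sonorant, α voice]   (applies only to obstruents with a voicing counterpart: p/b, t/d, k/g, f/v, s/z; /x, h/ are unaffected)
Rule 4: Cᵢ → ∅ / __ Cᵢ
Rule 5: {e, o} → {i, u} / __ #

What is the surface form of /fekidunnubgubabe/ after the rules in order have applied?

Rule 1 (stop-cluster a-epenthesis): /b/ and /g/ form a stop–stop cluster, so [a] is inserted between them. /fekidunnubgubabe/ → fekidunnubagubabe.
Rule 2 (intervocalic spirantization): /k/ is a stop between vowels /e/ and /i/, so it spirantizes to the fricative [x]. /d/ is a stop between vowels /i/ and /u/, so it spirantizes to the fricative [z]. /b/ is a stop between vowels /u/ and /a/, so it spirantizes to the fricative [v]. /b/ is a stop between vowels /u/ and /a/, so it spirantizes to the fricative [v]. /b/ is a stop between vowels /a/ and /e/, so it spirantizes to the fricative [v]. /fekidunnubagubabe/ → fexizunnuvaguvave.
Rule 3 (regressive voicing assimilation): no segment meets the environment; /fexizunnuvaguvave/ is unchanged.
Rule 4 (degemination): /nn/ is a geminate; the first /n/ deletes. /fexizunnuvaguvave/ → fexizunuvaguvave.
Rule 5 (final vowel raising): /e/ is a mid vowel in word-final position, so it raises to [i]. /fexizunuvaguvave/ → fexizunuvaguvavi.

fexizunuvaguvavi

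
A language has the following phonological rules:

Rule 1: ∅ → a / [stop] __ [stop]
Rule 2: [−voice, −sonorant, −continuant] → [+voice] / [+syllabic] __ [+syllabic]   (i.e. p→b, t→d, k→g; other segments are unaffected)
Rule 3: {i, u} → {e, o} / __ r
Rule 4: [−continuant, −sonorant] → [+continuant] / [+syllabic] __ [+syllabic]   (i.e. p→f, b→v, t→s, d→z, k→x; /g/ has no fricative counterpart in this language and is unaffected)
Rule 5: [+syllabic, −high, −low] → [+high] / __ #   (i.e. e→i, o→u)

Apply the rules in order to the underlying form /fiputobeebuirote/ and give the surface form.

fivuzoveevuerozi

Rule 1 (stop-cluster a-epenthesis): no segment meets the environment; /fiputobeebuirote/ is unchanged.
Rule 2 (intervocalic voicing): /p/ is a voiceless stop between vowels /i/ and /u/, so it voices to [b]. /t/ is a voiceless stop between vowels /u/ and /o/, so it voices to [d]. /t/ is a voiceless stop between vowels /o/ and /e/, so it voices to [d]. /fiputobeebuirote/ → fibudobeebuirode.
Rule 3 (pre-rhotic lowering): /i/ is a high vowel immediately before /r/, so it lowers to [e]. /fibudobeebuirode/ → fibudobeebuerode.
Rule 4 (intervocalic spirantization): /b/ is a stop between vowels /i/ and /u/, so it spirantizes to the fricative [v]. /d/ is a stop between vowels /u/ and /o/, so it spirantizes to the fricative [z]. /b/ is a stop between vowels /o/ and /e/, so it spirantizes to the fricative [v]. /b/ is a stop between vowels /e/ and /u/, so it spirantizes to the fricative [v]. /d/ is a stop between vowels /o/ and /e/, so it spirantizes to the fricative [z]. /fibudobeebuerode/ → fivuzoveevueroze.
Rule 5 (final vowel raising): /e/ is a mid vowel in word-final position, so it raises to [i]. /fivuzoveevueroze/ → fivuzoveevuerozi.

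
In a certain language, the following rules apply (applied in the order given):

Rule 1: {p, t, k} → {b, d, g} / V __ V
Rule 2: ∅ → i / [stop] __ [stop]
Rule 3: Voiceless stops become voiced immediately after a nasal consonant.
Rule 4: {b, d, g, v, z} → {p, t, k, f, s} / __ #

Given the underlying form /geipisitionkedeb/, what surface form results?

Rule 1 (intervocalic voicing): /p/ is a voiceless stop between vowels /i/ and /i/, so it voices to [b]. /t/ is a voiceless stop between vowels /i/ and /i/, so it voices to [d]. /geipisitionkedeb/ → geibisidionkedeb.
Rule 2 (stop-cluster i-epenthesis): no segment meets the environment; /geibisidionkedeb/ is unchanged.
Rule 3 (post-nasal voicing): /k/ is a voiceless stop immediately after the nasal /n/, so it voices to [g]. /geibisidionkedeb/ → geibisidiongedeb.
Rule 4 (final devoicing): /b/ is a voiced obstruent in word-final position, so it devoices to [p]. /geibisidiongedeb/ → geibisidiongedep.

geibisidiongedep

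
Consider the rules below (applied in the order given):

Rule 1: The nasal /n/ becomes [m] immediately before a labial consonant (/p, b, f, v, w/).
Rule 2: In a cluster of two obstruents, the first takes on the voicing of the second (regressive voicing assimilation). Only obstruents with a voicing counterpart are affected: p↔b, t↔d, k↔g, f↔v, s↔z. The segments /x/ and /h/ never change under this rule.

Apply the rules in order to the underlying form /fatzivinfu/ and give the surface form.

Rule 1 (nasal place assimilation): /n/ precedes the labial consonant /f/, so it assimilates in place to [m]. /fatzivinfu/ → fatzivimfu.
Rule 2 (regressive voicing assimilation): /t/ precedes the voiced obstruent /z/, so it voices to [d] by assimilation. /fatzivimfu/ → fadzivimfu.

fadzivimfu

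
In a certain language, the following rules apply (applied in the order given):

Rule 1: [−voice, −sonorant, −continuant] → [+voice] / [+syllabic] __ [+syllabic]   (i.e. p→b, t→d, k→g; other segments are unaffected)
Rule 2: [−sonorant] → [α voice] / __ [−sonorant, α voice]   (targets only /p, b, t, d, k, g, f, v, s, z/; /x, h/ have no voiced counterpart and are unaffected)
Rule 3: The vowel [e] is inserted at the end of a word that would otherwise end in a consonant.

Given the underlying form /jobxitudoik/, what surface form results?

jopxidudoike

Rule 1 (intervocalic voicing): /t/ is a voiceless stop between vowels /i/ and /u/, so it voices to [d]. /jobxitudoik/ → jobxidudoik.
Rule 2 (regressive voicing assimilation): /b/ precedes the voiceless obstruent /x/, so it devoices to [p] by assimilation. /jobxidudoik/ → jopxidudoik.
Rule 3 (final e-epenthesis): the form ends in the consonant /k/, so [e] is inserted word-finally. /jopxidudoik/ → jopxidudoike.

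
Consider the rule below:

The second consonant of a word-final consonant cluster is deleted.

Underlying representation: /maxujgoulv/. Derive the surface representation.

/v/ is the second consonant of a word-final cluster /lv/, so it deletes.
Surface form: [maxujgoul].

maxujgoul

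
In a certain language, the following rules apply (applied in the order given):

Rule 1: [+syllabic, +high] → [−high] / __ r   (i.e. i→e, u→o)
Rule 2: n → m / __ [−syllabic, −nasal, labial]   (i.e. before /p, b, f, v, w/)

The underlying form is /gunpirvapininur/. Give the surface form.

gumpervapininor

Rule 1 (pre-rhotic lowering): /i/ is a high vowel immediately before /r/, so it lowers to [e]. /u/ is a high vowel immediately before /r/, so it lowers to [o]. /gunpirvapininur/ → gunpervapininor.
Rule 2 (nasal place assimilation): /n/ precedes the labial consonant /p/, so it assimilates in place to [m]. /gunpervapininor/ → gumpervapininor.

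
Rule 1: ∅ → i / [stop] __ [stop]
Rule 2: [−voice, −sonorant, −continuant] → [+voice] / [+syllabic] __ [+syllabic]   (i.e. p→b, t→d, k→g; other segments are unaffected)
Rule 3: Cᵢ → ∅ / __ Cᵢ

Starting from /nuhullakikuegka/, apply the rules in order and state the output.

nuhulagiguegiga

Rule 1 (stop-cluster i-epenthesis): /g/ and /k/ form a stop–stop cluster, so [i] is inserted between them. /nuhullakikuegka/ → nuhullakikuegika.
Rule 2 (intervocalic voicing): /k/ is a voiceless stop between vowels /a/ and /i/, so it voices to [g]. /k/ is a voiceless stop between vowels /i/ and /u/, so it voices to [g]. /k/ is a voiceless stop between vowels /i/ and /a/, so it voices to [g]. /nuhullakikuegika/ → nuhullagiguegiga.
Rule 3 (degemination): /ll/ is a geminate; the first /l/ deletes. /nuhullagiguegiga/ → nuhulagiguegiga.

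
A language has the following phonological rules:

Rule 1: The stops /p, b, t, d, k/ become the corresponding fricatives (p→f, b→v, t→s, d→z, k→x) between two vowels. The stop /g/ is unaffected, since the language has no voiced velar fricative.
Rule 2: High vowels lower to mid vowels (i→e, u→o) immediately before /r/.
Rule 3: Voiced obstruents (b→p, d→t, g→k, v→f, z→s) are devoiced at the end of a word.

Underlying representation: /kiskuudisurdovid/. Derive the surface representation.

Rule 1 (intervocalic spirantization): /d/ is a stop between vowels /u/ and /i/, so it spirantizes to the fricative [z]. /kiskuudisurdovid/ → kiskuuzisurdovid.
Rule 2 (pre-rhotic lowering): /u/ is a high vowel immediately before /r/, so it lowers to [o]. /kiskuuzisurdovid/ → kiskuuzisordovid.
Rule 3 (final devoicing): /d/ is a voiced obstruent in word-final position, so it devoices to [t]. /kiskuuzisordovid/ → kiskuuzisordovit.

kiskuuzisordovit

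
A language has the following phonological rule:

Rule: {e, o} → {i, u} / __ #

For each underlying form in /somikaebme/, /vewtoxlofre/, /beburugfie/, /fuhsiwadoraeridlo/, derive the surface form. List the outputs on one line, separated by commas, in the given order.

/somikaebme/: /e/ is a mid vowel in word-final position, so it raises to [i]. → [somikaebmi].
/vewtoxlofre/: /e/ is a mid vowel in word-final position, so it raises to [i]. → [vewtoxlofri].
/beburugfie/: /e/ is a mid vowel in word-final position, so it raises to [i]. → [beburugfii].
/fuhsiwadoraeridlo/: /o/ is a mid vowel in word-final position, so it raises to [u]. → [fuhsiwadoraeridlu].

somikaebmi, vewtoxlofri, beburugfii, fuhsiwadoraeridlu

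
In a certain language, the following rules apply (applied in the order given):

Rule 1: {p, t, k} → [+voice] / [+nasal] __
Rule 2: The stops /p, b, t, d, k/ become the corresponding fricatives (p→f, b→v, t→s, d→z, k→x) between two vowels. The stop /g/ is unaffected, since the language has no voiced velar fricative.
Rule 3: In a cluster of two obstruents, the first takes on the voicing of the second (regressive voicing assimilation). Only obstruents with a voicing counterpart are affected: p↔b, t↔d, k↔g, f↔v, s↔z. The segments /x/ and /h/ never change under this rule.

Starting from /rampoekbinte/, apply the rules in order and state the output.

ramboegbinde

Rule 1 (post-nasal voicing): /p/ is a voiceless stop immediately after the nasal /m/, so it voices to [b]. /t/ is a voiceless stop immediately after the nasal /n/, so it voices to [d]. /rampoekbinte/ → ramboekbinde.
Rule 2 (intervocalic spirantization): no segment meets the environment; /ramboekbinde/ is unchanged.
Rule 3 (regressive voicing assimilation): /k/ precedes the voiced obstruent /b/, so it voices to [g] by assimilation. /ramboekbinde/ → ramboegbinde.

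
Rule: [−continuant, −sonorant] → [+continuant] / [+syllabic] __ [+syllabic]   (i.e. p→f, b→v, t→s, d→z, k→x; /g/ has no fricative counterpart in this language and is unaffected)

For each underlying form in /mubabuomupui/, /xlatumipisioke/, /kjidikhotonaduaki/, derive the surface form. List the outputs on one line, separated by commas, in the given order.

/mubabuomupui/: /b/ is a stop between vowels /u/ and /a/, so it spirantizes to the fricative [v]. /b/ is a stop between vowels /a/ and /u/, so it spirantizes to the fricative [v]. /p/ is a stop between vowels /u/ and /u/, so it spirantizes to the fricative [f]. → [muvavuomufui].
/xlatumipisioke/: /t/ is a stop between vowels /a/ and /u/, so it spirantizes to the fricative [s]. /p/ is a stop between vowels /i/ and /i/, so it spirantizes to the fricative [f]. /k/ is a stop between vowels /o/ and /e/, so it spirantizes to the fricative [x]. → [xlasumifisioxe].
/kjidikhotonaduaki/: /d/ is a stop between vowels /i/ and /i/, so it spirantizes to the fricative [z]. /t/ is a stop between vowels /o/ and /o/, so it spirantizes to the fricative [s]. /d/ is a stop between vowels /a/ and /u/, so it spirantizes to the fricative [z]. /k/ is a stop between vowels /a/ and /i/, so it spirantizes to the fricative [x]. → [kjizikhosonazuaxi].

muvavuomufui, xlasumifisioxe, kjizikhosonazuaxi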